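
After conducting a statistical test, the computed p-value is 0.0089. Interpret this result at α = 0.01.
Since p = 0.0089 < α = 0.01, reject H₀.
There is sufficient evidence to reject the null hypothesis; the result is statistically significant at the 0.01 level.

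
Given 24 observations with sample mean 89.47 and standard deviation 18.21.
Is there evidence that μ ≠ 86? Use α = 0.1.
One-sample t-test:
H₀: μ = 86
H₁: μ ≠ 86
df = n - 1 = 23
t = (x̄ - μ₀) / (s/√n) = (89.47 - 86) / (18.21/√24) = 0.934
p-value = 0.3602

Since p-value > α = 0.1, we fail to reject H₀.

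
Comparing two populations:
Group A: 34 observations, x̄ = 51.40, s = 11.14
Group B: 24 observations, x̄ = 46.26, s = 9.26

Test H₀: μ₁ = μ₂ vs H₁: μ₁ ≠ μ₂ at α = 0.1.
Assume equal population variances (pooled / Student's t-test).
Student's two-sample t-test (equal variances):
H₀: μ₁ = μ₂
H₁: μ₁ ≠ μ₂
df = n₁ + n₂ - 2 = 56
Pooled variance s_p² = [(n₁-1)s₁² + (n₂-1)s₂²] / (n₁ + n₂ - 2) = [(33)(11.14²) + (23)(9.26²)] / 56 = 108.3479
SE = √(s_p²(1/n₁ + 1/n₂)) = √(108.3479 × (1/34 + 1/24)) = 2.7751
t = (x̄₁ - x̄₂) / SE = (51.40 - 46.26) / 2.7751 = 5.14 / 2.7751 = 1.852
p-value = 0.0693

Since p-value < α = 0.1, we reject H₀.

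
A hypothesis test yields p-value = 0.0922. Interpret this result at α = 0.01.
Since p = 0.0922 > α = 0.01, fail to reject H₀.
There is insufficient evidence to reject the null hypothesis; the result is not statistically significant at the 0.01 level.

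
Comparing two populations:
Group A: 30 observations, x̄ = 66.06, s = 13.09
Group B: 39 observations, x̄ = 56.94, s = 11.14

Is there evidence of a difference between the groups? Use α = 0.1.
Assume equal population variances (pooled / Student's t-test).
Student's two-sample t-test (equal variances):
H₀: μ₁ = μ₂
H₁: μ₁ ≠ μ₂
df = n₁ + n₂ - 2 = 67
Pooled variance s_p² = [(n₁-1)s₁² + (n₂-1)s₂²] / (n₁ + n₂ - 2) = [(29)(13.09²) + (38)(11.14²)] / 67 = 144.5504
SE = √(s_p²(1/n₁ + 1/n₂)) = √(144.5504 × (1/30 + 1/39)) = 2.9197
t = (x̄₁ - x̄₂) / SE = (66.06 - 56.94) / 2.9197 = 9.12 / 2.9197 = 3.124
p-value = 0.0026

Since p-value < α = 0.1, we reject H₀.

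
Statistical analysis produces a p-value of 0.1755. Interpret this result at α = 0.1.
Since p = 0.1755 > α = 0.1, fail to reject H₀.
There is insufficient evidence to reject the null hypothesis; the result is not statistically significant at the 0.1 level.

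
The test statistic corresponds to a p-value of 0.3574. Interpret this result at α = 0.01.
Since p = 0.3574 > α = 0.01, fail to reject H₀.
There is insufficient evidence to reject the null hypothesis; the result is not statistically significant at the 0.01 level.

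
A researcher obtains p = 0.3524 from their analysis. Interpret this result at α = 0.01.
Since p = 0.3524 > α = 0.01, fail to reject H₀.
There is insufficient evidence to reject the null hypothesis; the result is not statistically significant at the 0.01 level.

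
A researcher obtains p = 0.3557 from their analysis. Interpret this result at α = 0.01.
Since p = 0.3557 > α = 0.01, fail to reject H₀.
There is insufficient evidence to reject the null hypothesis; the result is not statistically significant at the 0.01 level.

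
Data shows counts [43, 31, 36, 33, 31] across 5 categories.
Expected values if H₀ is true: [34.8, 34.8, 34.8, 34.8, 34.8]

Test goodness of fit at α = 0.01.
Chi-square goodness of fit test:
H₀: observed counts match expected distribution
H₁: observed counts differ from expected distribution
df = k - 1 = 4
χ² = Σ(O - E)²/E
   = (43 - 34.8)²/34.8 + (31 - 34.8)²/34.8 + (36 - 34.8)²/34.8 + (33 - 34.8)²/34.8 + (31 - 34.8)²/34.8
   = 1.932 + 0.415 + 0.041 + 0.093 + 0.415
   = 2.90
p-value = 0.5753

Since p-value > α = 0.01, we fail to reject H₀.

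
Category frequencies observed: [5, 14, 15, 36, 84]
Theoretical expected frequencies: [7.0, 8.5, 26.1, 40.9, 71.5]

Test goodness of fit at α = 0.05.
Chi-square goodness of fit test:
H₀: observed counts match expected distribution
H₁: observed counts differ from expected distribution
df = k - 1 = 4
χ² = Σ(O - E)²/E
   = (5 - 7.0)²/7.0 + (14 - 8.5)²/8.5 + (15 - 26.1)²/26.1 + (36 - 40.9)²/40.9 + (84 - 71.5)²/71.5
   = 0.571 + 3.559 + 4.721 + 0.587 + 2.185
   = 11.62
p-value = 0.0204

Since p-value < α = 0.05, we reject H₀.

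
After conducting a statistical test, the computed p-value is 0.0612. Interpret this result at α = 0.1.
Since p = 0.0612 < α = 0.1, reject H₀.
There is sufficient evidence to reject the null hypothesis; the result is statistically significant at the 0.1 level.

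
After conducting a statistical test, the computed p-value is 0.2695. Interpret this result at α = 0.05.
Since p = 0.2695 > α = 0.05, fail to reject H₀.
There is insufficient evidence to reject the null hypothesis; the result is not statistically significant at the 0.05 level.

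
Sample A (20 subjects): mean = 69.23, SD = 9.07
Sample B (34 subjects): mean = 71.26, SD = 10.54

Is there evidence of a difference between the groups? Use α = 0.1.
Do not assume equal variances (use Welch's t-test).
Welch's two-sample t-test:
H₀: μ₁ = μ₂
H₁: μ₁ ≠ μ₂
s₁²/n₁ = 9.07²/20 = 4.1132,  s₂²/n₂ = 10.54²/34 = 3.2674
SE = √(s₁²/n₁ + s₂²/n₂) = √(4.1132 + 3.2674) = 2.7167
df (Welch-Satterthwaite) = (s₁²/n₁ + s₂²/n₂)² / [(s₁²/n₁)²/(n₁-1) + (s₂²/n₂)²/(n₂-1)] ≈ 44.87
t = (x̄₁ - x̄₂) / SE = (69.23 - 71.26) / 2.7167 = -2.03 / 2.7167 = -0.747
p-value = 0.4588

Since p-value > α = 0.1, we fail to reject H₀.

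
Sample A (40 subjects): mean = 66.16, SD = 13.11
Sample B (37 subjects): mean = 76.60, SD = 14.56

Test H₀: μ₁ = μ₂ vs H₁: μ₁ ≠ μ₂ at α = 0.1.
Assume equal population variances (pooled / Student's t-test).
Student's two-sample t-test (equal variances):
H₀: μ₁ = μ₂
H₁: μ₁ ≠ μ₂
df = n₁ + n₂ - 2 = 75
Pooled variance s_p² = [(n₁-1)s₁² + (n₂-1)s₂²] / (n₁ + n₂ - 2) = [(39)(13.11²) + (36)(14.56²)] / 75 = 191.1304
SE = √(s_p²(1/n₁ + 1/n₂)) = √(191.1304 × (1/40 + 1/37)) = 3.1534
t = (x̄₁ - x̄₂) / SE = (66.16 - 76.60) / 3.1534 = -10.44 / 3.1534 = -3.311
p-value = 0.0014

Since p-value < α = 0.1, we reject H₀.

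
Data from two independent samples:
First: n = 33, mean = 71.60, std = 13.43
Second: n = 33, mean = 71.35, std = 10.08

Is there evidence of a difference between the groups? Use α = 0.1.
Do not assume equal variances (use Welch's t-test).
Welch's two-sample t-test:
H₀: μ₁ = μ₂
H₁: μ₁ ≠ μ₂
s₁²/n₁ = 13.43²/33 = 5.4656,  s₂²/n₂ = 10.08²/33 = 3.0790
SE = √(s₁²/n₁ + s₂²/n₂) = √(5.4656 + 3.0790) = 2.9231
df (Welch-Satterthwaite) = (s₁²/n₁ + s₂²/n₂)² / [(s₁²/n₁)²/(n₁-1) + (s₂²/n₂)²/(n₂-1)] ≈ 59.37
t = (x̄₁ - x̄₂) / SE = (71.60 - 71.35) / 2.9231 = 0.25 / 2.9231 = 0.086
p-value = 0.9321

Since p-value > α = 0.1, we fail to reject H₀.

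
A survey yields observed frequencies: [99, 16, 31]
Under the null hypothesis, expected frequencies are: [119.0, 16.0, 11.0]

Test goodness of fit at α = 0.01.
Chi-square goodness of fit test:
H₀: observed counts match expected distribution
H₁: observed counts differ from expected distribution
df = k - 1 = 2
χ² = Σ(O - E)²/E
   = (99 - 119.0)²/119.0 + (16 - 16.0)²/16.0 + (31 - 11.0)²/11.0
   = 3.361 + 0.000 + 36.364
   = 39.72
p-value < 0.0001

Since p-value < α = 0.01, we reject H₀.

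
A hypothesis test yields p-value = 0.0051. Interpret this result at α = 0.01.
Since p = 0.0051 < α = 0.01, reject H₀.
There is sufficient evidence to reject the null hypothesis; the result is statistically significant at the 0.01 level.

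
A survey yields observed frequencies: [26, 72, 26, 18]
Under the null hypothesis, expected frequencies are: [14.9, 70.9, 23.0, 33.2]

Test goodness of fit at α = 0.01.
Chi-square goodness of fit test:
H₀: observed counts match expected distribution
H₁: observed counts differ from expected distribution
df = k - 1 = 3
χ² = Σ(O - E)²/E
   = (26 - 14.9)²/14.9 + (72 - 70.9)²/70.9 + (26 - 23.0)²/23.0 + (18 - 33.2)²/33.2
   = 8.269 + 0.017 + 0.391 + 6.959
   = 15.64
p-value = 0.0013

Since p-value < α = 0.01, we reject H₀.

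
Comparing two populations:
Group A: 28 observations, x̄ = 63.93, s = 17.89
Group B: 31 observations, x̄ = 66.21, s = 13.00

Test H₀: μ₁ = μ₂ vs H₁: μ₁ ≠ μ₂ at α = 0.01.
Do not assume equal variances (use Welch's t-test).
Welch's two-sample t-test:
H₀: μ₁ = μ₂
H₁: μ₁ ≠ μ₂
s₁²/n₁ = 17.89²/28 = 11.4304,  s₂²/n₂ = 13.00²/31 = 5.4516
SE = √(s₁²/n₁ + s₂²/n₂) = √(11.4304 + 5.4516) = 4.1088
df (Welch-Satterthwaite) = (s₁²/n₁ + s₂²/n₂)² / [(s₁²/n₁)²/(n₁-1) + (s₂²/n₂)²/(n₂-1)] ≈ 48.89
t = (x̄₁ - x̄₂) / SE = (63.93 - 66.21) / 4.1088 = -2.28 / 4.1088 = -0.555
p-value = 0.5815

Since p-value > α = 0.01, we fail to reject H₀.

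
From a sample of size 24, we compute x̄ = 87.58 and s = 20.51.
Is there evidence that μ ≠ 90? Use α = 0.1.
One-sample t-test:
H₀: μ = 90
H₁: μ ≠ 90
df = n - 1 = 23
t = (x̄ - μ₀) / (s/√n) = (87.58 - 90) / (20.51/√24) = -0.578
p-value = 0.5689

Since p-value > α = 0.1, we fail to reject H₀.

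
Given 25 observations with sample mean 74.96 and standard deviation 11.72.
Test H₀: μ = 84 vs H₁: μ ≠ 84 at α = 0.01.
One-sample t-test:
H₀: μ = 84
H₁: μ ≠ 84
df = n - 1 = 24
t = (x̄ - μ₀) / (s/√n) = (74.96 - 84) / (11.72/√25) = -3.857
p-value = 0.0008

Since p-value < α = 0.01, we reject H₀.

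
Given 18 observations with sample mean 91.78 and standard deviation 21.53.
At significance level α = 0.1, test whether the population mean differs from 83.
One-sample t-test:
H₀: μ = 83
H₁: μ ≠ 83
df = n - 1 = 17
t = (x̄ - μ₀) / (s/√n) = (91.78 - 83) / (21.53/√18) = 1.730
p-value = 0.1017

Since p-value > α = 0.1, we fail to reject H₀.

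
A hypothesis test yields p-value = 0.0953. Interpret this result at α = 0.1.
Since p = 0.0953 < α = 0.1, reject H₀.
There is sufficient evidence to reject the null hypothesis; the result is statistically significant at the 0.1 level.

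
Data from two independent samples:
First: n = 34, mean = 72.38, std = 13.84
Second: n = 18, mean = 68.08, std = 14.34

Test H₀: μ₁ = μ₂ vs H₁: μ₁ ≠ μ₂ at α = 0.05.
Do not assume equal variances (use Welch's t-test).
Welch's two-sample t-test:
H₀: μ₁ = μ₂
H₁: μ₁ ≠ μ₂
s₁²/n₁ = 13.84²/34 = 5.6337,  s₂²/n₂ = 14.34²/18 = 11.4242
SE = √(s₁²/n₁ + s₂²/n₂) = √(5.6337 + 11.4242) = 4.1301
df (Welch-Satterthwaite) = (s₁²/n₁ + s₂²/n₂)² / [(s₁²/n₁)²/(n₁-1) + (s₂²/n₂)²/(n₂-1)] ≈ 33.68
t = (x̄₁ - x̄₂) / SE = (72.38 - 68.08) / 4.1301 = 4.30 / 4.1301 = 1.041
p-value = 0.3052

Since p-value > α = 0.05, we fail to reject H₀.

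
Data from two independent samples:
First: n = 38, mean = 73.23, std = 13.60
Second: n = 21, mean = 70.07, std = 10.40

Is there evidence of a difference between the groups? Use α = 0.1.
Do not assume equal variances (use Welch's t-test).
Welch's two-sample t-test:
H₀: μ₁ = μ₂
H₁: μ₁ ≠ μ₂
s₁²/n₁ = 13.60²/38 = 4.8674,  s₂²/n₂ = 10.40²/21 = 5.1505
SE = √(s₁²/n₁ + s₂²/n₂) = √(4.8674 + 5.1505) = 3.1651
df (Welch-Satterthwaite) = (s₁²/n₁ + s₂²/n₂)² / [(s₁²/n₁)²/(n₁-1) + (s₂²/n₂)²/(n₂-1)] ≈ 51.03
t = (x̄₁ - x̄₂) / SE = (73.23 - 70.07) / 3.1651 = 3.16 / 3.1651 = 0.998
p-value = 0.3228

Since p-value > α = 0.1, we fail to reject H₀.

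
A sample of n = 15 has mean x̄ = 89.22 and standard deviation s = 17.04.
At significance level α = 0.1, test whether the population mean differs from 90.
One-sample t-test:
H₀: μ = 90
H₁: μ ≠ 90
df = n - 1 = 14
t = (x̄ - μ₀) / (s/√n) = (89.22 - 90) / (17.04/√15) = -0.177
p-value = 0.8618

Since p-value > α = 0.1, we fail to reject H₀.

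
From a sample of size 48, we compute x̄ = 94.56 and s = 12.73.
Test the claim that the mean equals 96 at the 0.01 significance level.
One-sample t-test:
H₀: μ = 96
H₁: μ ≠ 96
df = n - 1 = 47
t = (x̄ - μ₀) / (s/√n) = (94.56 - 96) / (12.73/√48) = -0.784
p-value = 0.4371

Since p-value > α = 0.01, we fail to reject H₀.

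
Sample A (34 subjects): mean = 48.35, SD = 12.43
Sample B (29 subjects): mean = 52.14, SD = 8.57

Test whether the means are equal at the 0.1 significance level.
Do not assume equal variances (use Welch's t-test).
Welch's two-sample t-test:
H₀: μ₁ = μ₂
H₁: μ₁ ≠ μ₂
s₁²/n₁ = 12.43²/34 = 4.5443,  s₂²/n₂ = 8.57²/29 = 2.5326
SE = √(s₁²/n₁ + s₂²/n₂) = √(4.5443 + 2.5326) = 2.6602
df (Welch-Satterthwaite) = (s₁²/n₁ + s₂²/n₂)² / [(s₁²/n₁)²/(n₁-1) + (s₂²/n₂)²/(n₂-1)] ≈ 58.59
t = (x̄₁ - x̄₂) / SE = (48.35 - 52.14) / 2.6602 = -3.79 / 2.6602 = -1.425
p-value = 0.1596

Since p-value > α = 0.1, we fail to reject H₀.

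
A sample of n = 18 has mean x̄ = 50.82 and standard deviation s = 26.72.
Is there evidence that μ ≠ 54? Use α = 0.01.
One-sample t-test:
H₀: μ = 54
H₁: μ ≠ 54
df = n - 1 = 17
t = (x̄ - μ₀) / (s/√n) = (50.82 - 54) / (26.72/√18) = -0.505
p-value = 0.6201

Since p-value > α = 0.01, we fail to reject H₀.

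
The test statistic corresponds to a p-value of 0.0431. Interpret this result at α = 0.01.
Since p = 0.0431 > α = 0.01, fail to reject H₀.
There is insufficient evidence to reject the null hypothesis; the result is not statistically significant at the 0.01 level.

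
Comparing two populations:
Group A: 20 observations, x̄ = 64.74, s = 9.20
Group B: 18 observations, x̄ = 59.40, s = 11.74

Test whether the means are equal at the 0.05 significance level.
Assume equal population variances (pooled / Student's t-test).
Student's two-sample t-test (equal variances):
H₀: μ₁ = μ₂
H₁: μ₁ ≠ μ₂
df = n₁ + n₂ - 2 = 36
Pooled variance s_p² = [(n₁-1)s₁² + (n₂-1)s₂²] / (n₁ + n₂ - 2) = [(19)(9.20²) + (17)(11.74²)] / 36 = 109.7564
SE = √(s_p²(1/n₁ + 1/n₂)) = √(109.7564 × (1/20 + 1/18)) = 3.4037
t = (x̄₁ - x̄₂) / SE = (64.74 - 59.40) / 3.4037 = 5.34 / 3.4037 = 1.569
p-value = 0.1254

Since p-value > α = 0.05, we fail to reject H₀.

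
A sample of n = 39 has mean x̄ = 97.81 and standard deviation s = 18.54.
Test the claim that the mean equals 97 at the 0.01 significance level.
One-sample t-test:
H₀: μ = 97
H₁: μ ≠ 97
df = n - 1 = 38
t = (x̄ - μ₀) / (s/√n) = (97.81 - 97) / (18.54/√39) = 0.273
p-value = 0.7865

Since p-value > α = 0.01, we fail to reject H₀.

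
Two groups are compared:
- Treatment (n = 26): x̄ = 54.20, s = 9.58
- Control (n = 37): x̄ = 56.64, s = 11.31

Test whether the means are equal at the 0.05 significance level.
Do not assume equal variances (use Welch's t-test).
Welch's two-sample t-test:
H₀: μ₁ = μ₂
H₁: μ₁ ≠ μ₂
s₁²/n₁ = 9.58²/26 = 3.5299,  s₂²/n₂ = 11.31²/37 = 3.4572
SE = √(s₁²/n₁ + s₂²/n₂) = √(3.5299 + 3.4572) = 2.6433
df (Welch-Satterthwaite) = (s₁²/n₁ + s₂²/n₂)² / [(s₁²/n₁)²/(n₁-1) + (s₂²/n₂)²/(n₂-1)] ≈ 58.79
t = (x̄₁ - x̄₂) / SE = (54.20 - 56.64) / 2.6433 = -2.44 / 2.6433 = -0.923
p-value = 0.3597

Since p-value > α = 0.05, we fail to reject H₀.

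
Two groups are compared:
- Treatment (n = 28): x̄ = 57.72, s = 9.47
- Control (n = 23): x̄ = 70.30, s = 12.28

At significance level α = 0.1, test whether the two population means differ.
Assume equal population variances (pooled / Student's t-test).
Student's two-sample t-test (equal variances):
H₀: μ₁ = μ₂
H₁: μ₁ ≠ μ₂
df = n₁ + n₂ - 2 = 49
Pooled variance s_p² = [(n₁-1)s₁² + (n₂-1)s₂²] / (n₁ + n₂ - 2) = [(27)(9.47²) + (22)(12.28²)] / 49 = 117.1214
SE = √(s_p²(1/n₁ + 1/n₂)) = √(117.1214 × (1/28 + 1/23)) = 3.0455
t = (x̄₁ - x̄₂) / SE = (57.72 - 70.30) / 3.0455 = -12.58 / 3.0455 = -4.131
p-value = 0.0001

Since p-value < α = 0.1, we reject H₀.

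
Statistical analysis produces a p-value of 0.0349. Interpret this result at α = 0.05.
Since p = 0.0349 < α = 0.05, reject H₀.
There is sufficient evidence to reject the null hypothesis; the result is statistically significant at the 0.05 level.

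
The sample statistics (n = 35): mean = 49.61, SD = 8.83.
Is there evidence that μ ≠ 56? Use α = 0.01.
One-sample t-test:
H₀: μ = 56
H₁: μ ≠ 56
df = n - 1 = 34
t = (x̄ - μ₀) / (s/√n) = (49.61 - 56) / (8.83/√35) = -4.281
p-value = 0.0001

Since p-value < α = 0.01, we reject H₀.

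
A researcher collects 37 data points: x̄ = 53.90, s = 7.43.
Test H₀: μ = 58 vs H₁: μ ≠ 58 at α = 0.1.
One-sample t-test:
H₀: μ = 58
H₁: μ ≠ 58
df = n - 1 = 36
t = (x̄ - μ₀) / (s/√n) = (53.90 - 58) / (7.43/√37) = -3.357
p-value = 0.0019

Since p-value < α = 0.1, we reject H₀.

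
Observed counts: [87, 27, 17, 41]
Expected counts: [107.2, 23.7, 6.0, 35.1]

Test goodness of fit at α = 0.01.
Chi-square goodness of fit test:
H₀: observed counts match expected distribution
H₁: observed counts differ from expected distribution
df = k - 1 = 3
χ² = Σ(O - E)²/E
   = (87 - 107.2)²/107.2 + (27 - 23.7)²/23.7 + (17 - 6.0)²/6.0 + (41 - 35.1)²/35.1
   = 3.806 + 0.459 + 20.167 + 0.992
   = 25.42
p-value < 0.0001

Since p-value < α = 0.01, we reject H₀.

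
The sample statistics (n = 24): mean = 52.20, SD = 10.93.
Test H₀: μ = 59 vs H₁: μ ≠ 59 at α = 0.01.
One-sample t-test:
H₀: μ = 59
H₁: μ ≠ 59
df = n - 1 = 23
t = (x̄ - μ₀) / (s/√n) = (52.20 - 59) / (10.93/√24) = -3.048
p-value = 0.0057

Since p-value < α = 0.01, we reject H₀.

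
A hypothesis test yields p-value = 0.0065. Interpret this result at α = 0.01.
Since p = 0.0065 < α = 0.01, reject H₀.
There is sufficient evidence to reject the null hypothesis; the result is statistically significant at the 0.01 level.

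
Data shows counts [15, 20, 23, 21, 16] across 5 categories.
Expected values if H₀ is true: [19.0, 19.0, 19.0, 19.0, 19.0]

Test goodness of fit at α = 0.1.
Chi-square goodness of fit test:
H₀: observed counts match expected distribution
H₁: observed counts differ from expected distribution
df = k - 1 = 4
χ² = Σ(O - E)²/E
   = (15 - 19.0)²/19.0 + (20 - 19.0)²/19.0 + (23 - 19.0)²/19.0 + (21 - 19.0)²/19.0 + (16 - 19.0)²/19.0
   = 0.842 + 0.053 + 0.842 + 0.211 + 0.474
   = 2.42
p-value = 0.6588

Since p-value > α = 0.1, we fail to reject H₀.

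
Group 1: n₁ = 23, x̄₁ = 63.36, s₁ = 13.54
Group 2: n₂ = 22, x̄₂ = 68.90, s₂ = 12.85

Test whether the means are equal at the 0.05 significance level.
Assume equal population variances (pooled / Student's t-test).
Student's two-sample t-test (equal variances):
H₀: μ₁ = μ₂
H₁: μ₁ ≠ μ₂
df = n₁ + n₂ - 2 = 43
Pooled variance s_p² = [(n₁-1)s₁² + (n₂-1)s₂²] / (n₁ + n₂ - 2) = [(22)(13.54²) + (21)(12.85²)] / 43 = 174.4388
SE = √(s_p²(1/n₁ + 1/n₂)) = √(174.4388 × (1/23 + 1/22)) = 3.9387
t = (x̄₁ - x̄₂) / SE = (63.36 - 68.90) / 3.9387 = -5.54 / 3.9387 = -1.407
p-value = 0.1667

Since p-value > α = 0.05, we fail to reject H₀.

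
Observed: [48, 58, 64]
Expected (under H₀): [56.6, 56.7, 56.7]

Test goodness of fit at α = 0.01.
Chi-square goodness of fit test:
H₀: observed counts match expected distribution
H₁: observed counts differ from expected distribution
df = k - 1 = 2
χ² = Σ(O - E)²/E
   = (48 - 56.6)²/56.6 + (58 - 56.7)²/56.7 + (64 - 56.7)²/56.7
   = 1.307 + 0.030 + 0.940
   = 2.28
p-value = 0.3204

Since p-value > α = 0.01, we fail to reject H₀.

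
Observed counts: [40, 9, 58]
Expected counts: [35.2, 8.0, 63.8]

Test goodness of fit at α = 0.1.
Chi-square goodness of fit test:
H₀: observed counts match expected distribution
H₁: observed counts differ from expected distribution
df = k - 1 = 2
χ² = Σ(O - E)²/E
   = (40 - 35.2)²/35.2 + (9 - 8.0)²/8.0 + (58 - 63.8)²/63.8
   = 0.655 + 0.125 + 0.527
   = 1.31
p-value = 0.5203

Since p-value > α = 0.1, we fail to reject H₀.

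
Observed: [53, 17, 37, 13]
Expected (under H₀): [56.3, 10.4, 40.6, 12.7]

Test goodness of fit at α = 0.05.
Chi-square goodness of fit test:
H₀: observed counts match expected distribution
H₁: observed counts differ from expected distribution
df = k - 1 = 3
χ² = Σ(O - E)²/E
   = (53 - 56.3)²/56.3 + (17 - 10.4)²/10.4 + (37 - 40.6)²/40.6 + (13 - 12.7)²/12.7
   = 0.193 + 4.188 + 0.319 + 0.007
   = 4.71
p-value = 0.1945

Since p-value > α = 0.05, we fail to reject H₀.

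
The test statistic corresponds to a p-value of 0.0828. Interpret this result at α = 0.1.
Since p = 0.0828 < α = 0.1, reject H₀.
There is sufficient evidence to reject the null hypothesis; the result is statistically significant at the 0.1 level.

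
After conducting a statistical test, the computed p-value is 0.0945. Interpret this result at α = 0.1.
Since p = 0.0945 < α = 0.1, reject H₀.
There is sufficient evidence to reject the null hypothesis; the result is statistically significant at the 0.1 level.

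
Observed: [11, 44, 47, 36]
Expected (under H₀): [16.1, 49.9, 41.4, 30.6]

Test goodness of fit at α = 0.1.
Chi-square goodness of fit test:
H₀: observed counts match expected distribution
H₁: observed counts differ from expected distribution
df = k - 1 = 3
χ² = Σ(O - E)²/E
   = (11 - 16.1)²/16.1 + (44 - 49.9)²/49.9 + (47 - 41.4)²/41.4 + (36 - 30.6)²/30.6
   = 1.616 + 0.698 + 0.757 + 0.953
   = 4.02
p-value = 0.2589

Since p-value > α = 0.1, we fail to reject H₀.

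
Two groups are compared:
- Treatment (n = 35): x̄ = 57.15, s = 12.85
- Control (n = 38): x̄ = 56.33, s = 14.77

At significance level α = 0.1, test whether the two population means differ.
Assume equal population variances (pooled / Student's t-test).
Student's two-sample t-test (equal variances):
H₀: μ₁ = μ₂
H₁: μ₁ ≠ μ₂
df = n₁ + n₂ - 2 = 71
Pooled variance s_p² = [(n₁-1)s₁² + (n₂-1)s₂²] / (n₁ + n₂ - 2) = [(34)(12.85²) + (37)(14.77²)] / 71 = 192.7581
SE = √(s_p²(1/n₁ + 1/n₂)) = √(192.7581 × (1/35 + 1/38)) = 3.2527
t = (x̄₁ - x̄₂) / SE = (57.15 - 56.33) / 3.2527 = 0.82 / 3.2527 = 0.252
p-value = 0.8017

Since p-value > α = 0.1, we fail to reject H₀.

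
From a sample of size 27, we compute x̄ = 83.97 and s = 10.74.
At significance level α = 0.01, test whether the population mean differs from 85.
One-sample t-test:
H₀: μ = 85
H₁: μ ≠ 85
df = n - 1 = 26
t = (x̄ - μ₀) / (s/√n) = (83.97 - 85) / (10.74/√27) = -0.498
p-value = 0.6224

Since p-value > α = 0.01, we fail to reject H₀.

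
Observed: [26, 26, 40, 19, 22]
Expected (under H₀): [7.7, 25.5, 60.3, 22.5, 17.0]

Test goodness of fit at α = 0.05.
Chi-square goodness of fit test:
H₀: observed counts match expected distribution
H₁: observed counts differ from expected distribution
df = k - 1 = 4
χ² = Σ(O - E)²/E
   = (26 - 7.7)²/7.7 + (26 - 25.5)²/25.5 + (40 - 60.3)²/60.3 + (19 - 22.5)²/22.5 + (22 - 17.0)²/17.0
   = 43.492 + 0.010 + 6.834 + 0.544 + 1.471
   = 52.35
p-value < 0.0001

Since p-value < α = 0.05, we reject H₀.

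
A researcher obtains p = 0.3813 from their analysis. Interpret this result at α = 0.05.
Since p = 0.3813 > α = 0.05, fail to reject H₀.
There is insufficient evidence to reject the null hypothesis; the result is not statistically significant at the 0.05 level.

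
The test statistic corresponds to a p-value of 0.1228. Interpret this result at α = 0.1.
Since p = 0.1228 > α = 0.1, fail to reject H₀.
There is insufficient evidence to reject the null hypothesis; the result is not statistically significant at the 0.1 level.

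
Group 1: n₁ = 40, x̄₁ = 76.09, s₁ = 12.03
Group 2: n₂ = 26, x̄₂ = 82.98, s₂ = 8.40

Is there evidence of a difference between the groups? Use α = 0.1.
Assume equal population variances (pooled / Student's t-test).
Student's two-sample t-test (equal variances):
H₀: μ₁ = μ₂
H₁: μ₁ ≠ μ₂
df = n₁ + n₂ - 2 = 64
Pooled variance s_p² = [(n₁-1)s₁² + (n₂-1)s₂²] / (n₁ + n₂ - 2) = [(39)(12.03²) + (25)(8.40²)] / 64 = 115.7518
SE = √(s_p²(1/n₁ + 1/n₂)) = √(115.7518 × (1/40 + 1/26)) = 2.7103
t = (x̄₁ - x̄₂) / SE = (76.09 - 82.98) / 2.7103 = -6.89 / 2.7103 = -2.542
p-value = 0.0134

Since p-value < α = 0.1, we reject H₀.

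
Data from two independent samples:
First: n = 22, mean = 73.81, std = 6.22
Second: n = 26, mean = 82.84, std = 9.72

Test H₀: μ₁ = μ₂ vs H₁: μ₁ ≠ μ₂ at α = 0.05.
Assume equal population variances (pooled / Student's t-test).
Student's two-sample t-test (equal variances):
H₀: μ₁ = μ₂
H₁: μ₁ ≠ μ₂
df = n₁ + n₂ - 2 = 46
Pooled variance s_p² = [(n₁-1)s₁² + (n₂-1)s₂²] / (n₁ + n₂ - 2) = [(21)(6.22²) + (25)(9.72²)] / 46 = 69.0091
SE = √(s_p²(1/n₁ + 1/n₂)) = √(69.0091 × (1/22 + 1/26)) = 2.4064
t = (x̄₁ - x̄₂) / SE = (73.81 - 82.84) / 2.4064 = -9.03 / 2.4064 = -3.752
p-value = 0.0005

Since p-value < α = 0.05, we reject H₀.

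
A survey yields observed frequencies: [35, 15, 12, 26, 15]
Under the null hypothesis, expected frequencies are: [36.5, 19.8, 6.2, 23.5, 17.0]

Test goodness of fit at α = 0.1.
Chi-square goodness of fit test:
H₀: observed counts match expected distribution
H₁: observed counts differ from expected distribution
df = k - 1 = 4
χ² = Σ(O - E)²/E
   = (35 - 36.5)²/36.5 + (15 - 19.8)²/19.8 + (12 - 6.2)²/6.2 + (26 - 23.5)²/23.5 + (15 - 17.0)²/17.0
   = 0.062 + 1.164 + 5.426 + 0.266 + 0.235
   = 7.15
p-value = 0.1281

Since p-value > α = 0.1, we fail to reject H₀.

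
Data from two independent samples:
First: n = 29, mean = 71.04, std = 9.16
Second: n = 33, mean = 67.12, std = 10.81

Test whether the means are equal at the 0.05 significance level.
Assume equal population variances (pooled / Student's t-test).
Student's two-sample t-test (equal variances):
H₀: μ₁ = μ₂
H₁: μ₁ ≠ μ₂
df = n₁ + n₂ - 2 = 60
Pooled variance s_p² = [(n₁-1)s₁² + (n₂-1)s₂²] / (n₁ + n₂ - 2) = [(28)(9.16²) + (32)(10.81²)] / 60 = 101.4792
SE = √(s_p²(1/n₁ + 1/n₂)) = √(101.4792 × (1/29 + 1/33)) = 2.5641
t = (x̄₁ - x̄₂) / SE = (71.04 - 67.12) / 2.5641 = 3.92 / 2.5641 = 1.529
p-value = 0.1316

Since p-value > α = 0.05, we fail to reject H₀.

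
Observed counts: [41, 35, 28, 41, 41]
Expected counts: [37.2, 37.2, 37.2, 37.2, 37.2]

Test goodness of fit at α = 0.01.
Chi-square goodness of fit test:
H₀: observed counts match expected distribution
H₁: observed counts differ from expected distribution
df = k - 1 = 4
χ² = Σ(O - E)²/E
   = (41 - 37.2)²/37.2 + (35 - 37.2)²/37.2 + (28 - 37.2)²/37.2 + (41 - 37.2)²/37.2 + (41 - 37.2)²/37.2
   = 0.388 + 0.130 + 2.275 + 0.388 + 0.388
   = 3.57
p-value = 0.4673

Since p-value > α = 0.01, we fail to reject H₀.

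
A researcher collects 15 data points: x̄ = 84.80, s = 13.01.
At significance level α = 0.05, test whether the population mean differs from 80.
One-sample t-test:
H₀: μ = 80
H₁: μ ≠ 80
df = n - 1 = 14
t = (x̄ - μ₀) / (s/√n) = (84.80 - 80) / (13.01/√15) = 1.429
p-value = 0.1750

Since p-value > α = 0.05, we fail to reject H₀.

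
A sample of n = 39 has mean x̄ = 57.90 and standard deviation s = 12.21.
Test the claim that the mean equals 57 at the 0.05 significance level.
One-sample t-test:
H₀: μ = 57
H₁: μ ≠ 57
df = n - 1 = 38
t = (x̄ - μ₀) / (s/√n) = (57.90 - 57) / (12.21/√39) = 0.460
p-value = 0.6479

Since p-value > α = 0.05, we fail to reject H₀.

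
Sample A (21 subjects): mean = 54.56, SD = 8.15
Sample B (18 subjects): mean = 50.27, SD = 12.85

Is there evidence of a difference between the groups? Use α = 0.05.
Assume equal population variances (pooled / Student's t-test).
Student's two-sample t-test (equal variances):
H₀: μ₁ = μ₂
H₁: μ₁ ≠ μ₂
df = n₁ + n₂ - 2 = 37
Pooled variance s_p² = [(n₁-1)s₁² + (n₂-1)s₂²] / (n₁ + n₂ - 2) = [(20)(8.15²) + (17)(12.85²)] / 37 = 111.7711
SE = √(s_p²(1/n₁ + 1/n₂)) = √(111.7711 × (1/21 + 1/18)) = 3.3959
t = (x̄₁ - x̄₂) / SE = (54.56 - 50.27) / 3.3959 = 4.29 / 3.3959 = 1.263
p-value = 0.2144

Since p-value > α = 0.05, we fail to reject H₀.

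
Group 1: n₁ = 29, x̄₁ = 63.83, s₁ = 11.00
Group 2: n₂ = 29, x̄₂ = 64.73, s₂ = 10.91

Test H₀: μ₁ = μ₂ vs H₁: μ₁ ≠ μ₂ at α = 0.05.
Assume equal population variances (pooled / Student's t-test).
Student's two-sample t-test (equal variances):
H₀: μ₁ = μ₂
H₁: μ₁ ≠ μ₂
df = n₁ + n₂ - 2 = 56
Pooled variance s_p² = [(n₁-1)s₁² + (n₂-1)s₂²] / (n₁ + n₂ - 2) = [(28)(11.00²) + (28)(10.91²)] / 56 = 120.0140
SE = √(s_p²(1/n₁ + 1/n₂)) = √(120.0140 × (1/29 + 1/29)) = 2.8769
t = (x̄₁ - x̄₂) / SE = (63.83 - 64.73) / 2.8769 = -0.90 / 2.8769 = -0.313
p-value = 0.7556

Since p-value > α = 0.05, we fail to reject H₀.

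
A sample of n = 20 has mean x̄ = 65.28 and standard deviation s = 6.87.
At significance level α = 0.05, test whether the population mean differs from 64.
One-sample t-test:
H₀: μ = 64
H₁: μ ≠ 64
df = n - 1 = 19
t = (x̄ - μ₀) / (s/√n) = (65.28 - 64) / (6.87/√20) = 0.833
p-value = 0.4151

Since p-value > α = 0.05, we fail to reject H₀.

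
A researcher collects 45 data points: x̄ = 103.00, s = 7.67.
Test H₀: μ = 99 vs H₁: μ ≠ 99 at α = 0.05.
One-sample t-test:
H₀: μ = 99
H₁: μ ≠ 99
df = n - 1 = 44
t = (x̄ - μ₀) / (s/√n) = (103.00 - 99) / (7.67/√45) = 3.498
p-value = 0.0011

Since p-value < α = 0.05, we reject H₀.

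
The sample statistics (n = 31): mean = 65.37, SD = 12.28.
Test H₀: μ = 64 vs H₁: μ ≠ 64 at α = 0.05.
One-sample t-test:
H₀: μ = 64
H₁: μ ≠ 64
df = n - 1 = 30
t = (x̄ - μ₀) / (s/√n) = (65.37 - 64) / (12.28/√31) = 0.621
p-value = 0.5392

Since p-value > α = 0.05, we fail to reject H₀.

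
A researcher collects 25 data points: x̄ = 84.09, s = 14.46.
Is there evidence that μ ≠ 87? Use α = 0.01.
One-sample t-test:
H₀: μ = 87
H₁: μ ≠ 87
df = n - 1 = 24
t = (x̄ - μ₀) / (s/√n) = (84.09 - 87) / (14.46/√25) = -1.006
p-value = 0.3243

Since p-value > α = 0.01, we fail to reject H₀.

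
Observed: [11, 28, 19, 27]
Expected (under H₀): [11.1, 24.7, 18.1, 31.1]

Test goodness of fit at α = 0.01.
Chi-square goodness of fit test:
H₀: observed counts match expected distribution
H₁: observed counts differ from expected distribution
df = k - 1 = 3
χ² = Σ(O - E)²/E
   = (11 - 11.1)²/11.1 + (28 - 24.7)²/24.7 + (19 - 18.1)²/18.1 + (27 - 31.1)²/31.1
   = 0.001 + 0.441 + 0.045 + 0.541
   = 1.03
p-value = 0.7947

Since p-value > α = 0.01, we fail to reject H₀.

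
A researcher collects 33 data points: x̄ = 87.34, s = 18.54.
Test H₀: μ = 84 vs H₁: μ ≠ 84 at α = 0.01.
One-sample t-test:
H₀: μ = 84
H₁: μ ≠ 84
df = n - 1 = 32
t = (x̄ - μ₀) / (s/√n) = (87.34 - 84) / (18.54/√33) = 1.035
p-value = 0.3085

Since p-value > α = 0.01, we fail to reject H₀.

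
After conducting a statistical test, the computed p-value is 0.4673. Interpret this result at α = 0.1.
Since p = 0.4673 > α = 0.1, fail to reject H₀.
There is insufficient evidence to reject the null hypothesis; the result is not statistically significant at the 0.1 level.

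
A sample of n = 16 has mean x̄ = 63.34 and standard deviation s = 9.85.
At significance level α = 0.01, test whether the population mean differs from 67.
One-sample t-test:
H₀: μ = 67
H₁: μ ≠ 67
df = n - 1 = 15
t = (x̄ - μ₀) / (s/√n) = (63.34 - 67) / (9.85/√16) = -1.486
p-value = 0.1579

Since p-value > α = 0.01, we fail to reject H₀.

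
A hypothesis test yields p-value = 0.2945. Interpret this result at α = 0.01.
Since p = 0.2945 > α = 0.01, fail to reject H₀.
There is insufficient evidence to reject the null hypothesis; the result is not statistically significant at the 0.01 level.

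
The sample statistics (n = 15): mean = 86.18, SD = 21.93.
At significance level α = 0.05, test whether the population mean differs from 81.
One-sample t-test:
H₀: μ = 81
H₁: μ ≠ 81
df = n - 1 = 14
t = (x̄ - μ₀) / (s/√n) = (86.18 - 81) / (21.93/√15) = 0.915
p-value = 0.3758

Since p-value > α = 0.05, we fail to reject H₀.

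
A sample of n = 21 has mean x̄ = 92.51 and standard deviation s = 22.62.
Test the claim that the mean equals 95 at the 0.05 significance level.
One-sample t-test:
H₀: μ = 95
H₁: μ ≠ 95
df = n - 1 = 20
t = (x̄ - μ₀) / (s/√n) = (92.51 - 95) / (22.62/√21) = -0.504
p-value = 0.6195

Since p-value > α = 0.05, we fail to reject H₀.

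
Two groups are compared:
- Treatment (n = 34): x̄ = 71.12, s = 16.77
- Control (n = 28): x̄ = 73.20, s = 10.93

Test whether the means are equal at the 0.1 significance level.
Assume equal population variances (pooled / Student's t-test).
Student's two-sample t-test (equal variances):
H₀: μ₁ = μ₂
H₁: μ₁ ≠ μ₂
df = n₁ + n₂ - 2 = 60
Pooled variance s_p² = [(n₁-1)s₁² + (n₂-1)s₂²] / (n₁ + n₂ - 2) = [(33)(16.77²) + (27)(10.93²)] / 60 = 208.4373
SE = √(s_p²(1/n₁ + 1/n₂)) = √(208.4373 × (1/34 + 1/28)) = 3.6844
t = (x̄₁ - x̄₂) / SE = (71.12 - 73.20) / 3.6844 = -2.08 / 3.6844 = -0.565
p-value = 0.5745

Since p-value > α = 0.1, we fail to reject H₀.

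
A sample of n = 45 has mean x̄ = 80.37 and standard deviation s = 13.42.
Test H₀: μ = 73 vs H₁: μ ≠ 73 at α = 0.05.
One-sample t-test:
H₀: μ = 73
H₁: μ ≠ 73
df = n - 1 = 44
t = (x̄ - μ₀) / (s/√n) = (80.37 - 73) / (13.42/√45) = 3.684
p-value = 0.0006

Since p-value < α = 0.05, we reject H₀.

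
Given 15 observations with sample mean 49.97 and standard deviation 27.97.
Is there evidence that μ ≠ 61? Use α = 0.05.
One-sample t-test:
H₀: μ = 61
H₁: μ ≠ 61
df = n - 1 = 14
t = (x̄ - μ₀) / (s/√n) = (49.97 - 61) / (27.97/√15) = -1.527
p-value = 0.1490

Since p-value > α = 0.05, we fail to reject H₀.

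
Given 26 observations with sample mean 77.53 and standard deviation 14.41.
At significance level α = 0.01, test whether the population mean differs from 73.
One-sample t-test:
H₀: μ = 73
H₁: μ ≠ 73
df = n - 1 = 25
t = (x̄ - μ₀) / (s/√n) = (77.53 - 73) / (14.41/√26) = 1.603
p-value = 0.1215

Since p-value > α = 0.01, we fail to reject H₀.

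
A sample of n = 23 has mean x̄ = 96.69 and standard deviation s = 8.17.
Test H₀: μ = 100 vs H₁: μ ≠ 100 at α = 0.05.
One-sample t-test:
H₀: μ = 100
H₁: μ ≠ 100
df = n - 1 = 22
t = (x̄ - μ₀) / (s/√n) = (96.69 - 100) / (8.17/√23) = -1.943
p-value = 0.0649

Since p-value > α = 0.05, we fail to reject H₀.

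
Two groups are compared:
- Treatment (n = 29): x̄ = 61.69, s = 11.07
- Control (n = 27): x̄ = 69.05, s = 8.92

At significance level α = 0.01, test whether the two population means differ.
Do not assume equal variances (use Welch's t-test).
Welch's two-sample t-test:
H₀: μ₁ = μ₂
H₁: μ₁ ≠ μ₂
s₁²/n₁ = 11.07²/29 = 4.2257,  s₂²/n₂ = 8.92²/27 = 2.9469
SE = √(s₁²/n₁ + s₂²/n₂) = √(4.2257 + 2.9469) = 2.6782
df (Welch-Satterthwaite) = (s₁²/n₁ + s₂²/n₂)² / [(s₁²/n₁)²/(n₁-1) + (s₂²/n₂)²/(n₂-1)] ≈ 52.94
t = (x̄₁ - x̄₂) / SE = (61.69 - 69.05) / 2.6782 = -7.36 / 2.6782 = -2.748
p-value = 0.0082

Since p-value < α = 0.01, we reject H₀.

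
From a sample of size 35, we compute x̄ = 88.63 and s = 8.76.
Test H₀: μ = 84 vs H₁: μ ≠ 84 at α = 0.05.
One-sample t-test:
H₀: μ = 84
H₁: μ ≠ 84
df = n - 1 = 34
t = (x̄ - μ₀) / (s/√n) = (88.63 - 84) / (8.76/√35) = 3.127
p-value = 0.0036

Since p-value < α = 0.05, we reject H₀.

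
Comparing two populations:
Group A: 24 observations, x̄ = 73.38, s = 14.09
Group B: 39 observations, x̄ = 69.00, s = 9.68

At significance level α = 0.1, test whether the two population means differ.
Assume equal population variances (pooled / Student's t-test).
Student's two-sample t-test (equal variances):
H₀: μ₁ = μ₂
H₁: μ₁ ≠ μ₂
df = n₁ + n₂ - 2 = 61
Pooled variance s_p² = [(n₁-1)s₁² + (n₂-1)s₂²] / (n₁ + n₂ - 2) = [(23)(14.09²) + (38)(9.68²)] / 61 = 133.2268
SE = √(s_p²(1/n₁ + 1/n₂)) = √(133.2268 × (1/24 + 1/39)) = 2.9945
t = (x̄₁ - x̄₂) / SE = (73.38 - 69.00) / 2.9945 = 4.38 / 2.9945 = 1.463
p-value = 0.1487

Since p-value > α = 0.1, we fail to reject H₀.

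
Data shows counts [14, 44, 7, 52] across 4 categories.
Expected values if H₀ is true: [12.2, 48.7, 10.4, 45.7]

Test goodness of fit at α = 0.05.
Chi-square goodness of fit test:
H₀: observed counts match expected distribution
H₁: observed counts differ from expected distribution
df = k - 1 = 3
χ² = Σ(O - E)²/E
   = (14 - 12.2)²/12.2 + (44 - 48.7)²/48.7 + (7 - 10.4)²/10.4 + (52 - 45.7)²/45.7
   = 0.266 + 0.454 + 1.112 + 0.868
   = 2.70
p-value = 0.4404

Since p-value > α = 0.05, we fail to reject H₀.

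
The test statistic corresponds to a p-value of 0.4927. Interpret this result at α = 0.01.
Since p = 0.4927 > α = 0.01, fail to reject H₀.
There is insufficient evidence to reject the null hypothesis; the result is not statistically significant at the 0.01 level.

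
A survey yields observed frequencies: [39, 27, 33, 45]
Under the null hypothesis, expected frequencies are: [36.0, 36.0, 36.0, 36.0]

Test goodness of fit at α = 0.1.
Chi-square goodness of fit test:
H₀: observed counts match expected distribution
H₁: observed counts differ from expected distribution
df = k - 1 = 3
χ² = Σ(O - E)²/E
   = (39 - 36.0)²/36.0 + (27 - 36.0)²/36.0 + (33 - 36.0)²/36.0 + (45 - 36.0)²/36.0
   = 0.250 + 2.250 + 0.250 + 2.250
   = 5.00
p-value = 0.1718

Since p-value > α = 0.1, we fail to reject H₀.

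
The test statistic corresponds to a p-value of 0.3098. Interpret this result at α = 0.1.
Since p = 0.3098 > α = 0.1, fail to reject H₀.
There is insufficient evidence to reject the null hypothesis; the result is not statistically significant at the 0.1 level.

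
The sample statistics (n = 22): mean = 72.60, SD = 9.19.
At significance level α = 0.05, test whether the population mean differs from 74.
One-sample t-test:
H₀: μ = 74
H₁: μ ≠ 74
df = n - 1 = 21
t = (x̄ - μ₀) / (s/√n) = (72.60 - 74) / (9.19/√22) = -0.715
p-value = 0.4828

Since p-value > α = 0.05, we fail to reject H₀.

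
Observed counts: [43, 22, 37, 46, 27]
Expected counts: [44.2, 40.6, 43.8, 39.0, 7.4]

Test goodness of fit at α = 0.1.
Chi-square goodness of fit test:
H₀: observed counts match expected distribution
H₁: observed counts differ from expected distribution
df = k - 1 = 4
χ² = Σ(O - E)²/E
   = (43 - 44.2)²/44.2 + (22 - 40.6)²/40.6 + (37 - 43.8)²/43.8 + (46 - 39.0)²/39.0 + (27 - 7.4)²/7.4
   = 0.033 + 8.521 + 1.056 + 1.256 + 51.914
   = 62.78
p-value < 0.0001

Since p-value < α = 0.1, we reject H₀.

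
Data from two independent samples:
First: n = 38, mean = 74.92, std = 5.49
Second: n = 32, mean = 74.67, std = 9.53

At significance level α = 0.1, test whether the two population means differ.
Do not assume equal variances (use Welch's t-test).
Welch's two-sample t-test:
H₀: μ₁ = μ₂
H₁: μ₁ ≠ μ₂
s₁²/n₁ = 5.49²/38 = 0.7932,  s₂²/n₂ = 9.53²/32 = 2.8382
SE = √(s₁²/n₁ + s₂²/n₂) = √(0.7932 + 2.8382) = 1.9056
df (Welch-Satterthwaite) = (s₁²/n₁ + s₂²/n₂)² / [(s₁²/n₁)²/(n₁-1) + (s₂²/n₂)²/(n₂-1)] ≈ 47.63
t = (x̄₁ - x̄₂) / SE = (74.92 - 74.67) / 1.9056 = 0.25 / 1.9056 = 0.131
p-value = 0.8962

Since p-value > α = 0.1, we fail to reject H₀.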